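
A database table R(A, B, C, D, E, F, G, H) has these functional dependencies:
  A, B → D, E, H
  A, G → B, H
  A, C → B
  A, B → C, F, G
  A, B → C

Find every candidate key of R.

{A} never appears on the right of any FD, so every key must include it.
Closure of {A, B} is {A, B, C, D, E, F, G, H}, the whole schema; {A, B} is a candidate key.
Closure of {A, C} is {A, B, C, D, E, F, G, H}, the whole schema; {A, C} is a candidate key.
Closure of {A, G} is {A, B, C, D, E, F, G, H}, the whole schema; {A, G} is a candidate key.
No proper subset of any of these is a key, and no other minimal superkey exists.

{A, B}, {A, C}, {A, G}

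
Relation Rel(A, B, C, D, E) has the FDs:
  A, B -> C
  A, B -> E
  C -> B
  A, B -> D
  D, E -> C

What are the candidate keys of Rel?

{A, B}, {A, C}, {A, D, E}

No FD produces {A}, so it must be in every candidate key.
Closure of {A, B} is {A, B, C, D, E}, the whole schema; {A, B} is a candidate key.
Closure of {A, C} is {A, B, C, D, E}, the whole schema; {A, C} is a candidate key.
Closure of {A, D, E} is {A, B, C, D, E}, the whole schema; {A, D, E} is a candidate key.
These are minimal and exhaustive — every other superkey contains one of them.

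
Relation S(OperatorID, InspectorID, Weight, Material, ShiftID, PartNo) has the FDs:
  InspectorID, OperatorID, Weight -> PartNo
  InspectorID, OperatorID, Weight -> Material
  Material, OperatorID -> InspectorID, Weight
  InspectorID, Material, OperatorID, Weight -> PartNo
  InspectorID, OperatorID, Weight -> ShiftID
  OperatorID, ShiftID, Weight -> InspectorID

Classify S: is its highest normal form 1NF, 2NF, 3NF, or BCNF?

Candidate keys: {InspectorID, OperatorID, Weight}, {Material, OperatorID}, {OperatorID, ShiftID, Weight}. Prime attributes: {InspectorID, Material, OperatorID, ShiftID, Weight}.
Each dependency's left side is a superkey — BCNF holds.

BCNF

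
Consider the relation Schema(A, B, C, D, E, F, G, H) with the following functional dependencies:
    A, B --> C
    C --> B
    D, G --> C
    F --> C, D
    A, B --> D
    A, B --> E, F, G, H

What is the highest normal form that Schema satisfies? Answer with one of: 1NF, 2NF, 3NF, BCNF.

Candidate keys: {A, B}, {A, C}, {A, D, G}, {A, F}. Prime attributes: {A, B, C, D, F, G}.
C --> B breaks BCNF: {C}⁺ = {B, C}, so {C} is not a superkey.
But every attribute on its right side ({B}) is prime, and the same holds for every other non-superkey FD, so 3NF still holds.

3NF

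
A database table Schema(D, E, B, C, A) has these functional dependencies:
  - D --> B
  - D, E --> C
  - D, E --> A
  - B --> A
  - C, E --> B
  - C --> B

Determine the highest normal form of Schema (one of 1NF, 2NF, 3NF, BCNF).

1NF

Candidate key: {D, E}. Prime attributes: {D, E}.
D --> B breaks BCNF: {D}⁺ = {A, B, D}, so {D} is not a superkey.
D --> B has non-prime {B} on the right and a non-superkey on the left, so 3NF fails.
{D} is a proper subset of the key {D, E}, and {D}⁺ contains the non-prime attributes {A, B} — a partial dependency, so 2NF is violated.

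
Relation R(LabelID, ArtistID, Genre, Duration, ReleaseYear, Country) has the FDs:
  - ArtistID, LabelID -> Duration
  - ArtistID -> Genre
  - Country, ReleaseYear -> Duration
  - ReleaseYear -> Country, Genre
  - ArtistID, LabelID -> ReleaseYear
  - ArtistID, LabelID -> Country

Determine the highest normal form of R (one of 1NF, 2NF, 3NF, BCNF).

Candidate key: {ArtistID, LabelID}. Prime attributes: {ArtistID, LabelID}.
ArtistID -> Genre breaks BCNF: {ArtistID}⁺ = {ArtistID, Genre}, so {ArtistID} is not a superkey.
ArtistID -> Genre determines the non-prime attribute {Genre} from a non-superkey — 3NF is violated.
Since {ArtistID} ⊂ {ArtistID, LabelID} and {ArtistID}⁺ ⊇ {Genre} with {Genre} non-prime, there is a partial dependency; 2NF fails.

1NF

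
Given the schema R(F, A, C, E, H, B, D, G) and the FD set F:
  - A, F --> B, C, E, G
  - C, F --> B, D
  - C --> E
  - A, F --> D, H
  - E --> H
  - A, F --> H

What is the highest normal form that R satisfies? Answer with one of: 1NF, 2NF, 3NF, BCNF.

Candidate key: {A, F}. Prime attributes: {A, F}.
C, F --> B, D: {C, F}⁺ = {B, C, D, E, F, H}, which is not all of the attributes, so the left side is not a superkey — BCNF is violated.
Because {B, D} are non-prime and the left side of C, F --> B, D is not a superkey, the relation is not in 3NF.
No proper subset of a key has a non-prime attribute in its closure, so there is no partial dependency; 2NF holds.

2NF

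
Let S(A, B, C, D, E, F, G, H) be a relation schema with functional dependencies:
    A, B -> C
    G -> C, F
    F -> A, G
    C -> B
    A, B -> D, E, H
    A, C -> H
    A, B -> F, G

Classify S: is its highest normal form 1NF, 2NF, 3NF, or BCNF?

3NF

Candidate keys: {A, B}, {A, C}, {F}, {G}. Prime attributes: {A, B, C, F, G}.
For C -> B we have {C}⁺ = {B, C}; {C} is not a superkey, so BCNF fails.
Since {B} ⊆ prime attributes and every other non-superkey FD also has a prime right side, the schema is in 3NF.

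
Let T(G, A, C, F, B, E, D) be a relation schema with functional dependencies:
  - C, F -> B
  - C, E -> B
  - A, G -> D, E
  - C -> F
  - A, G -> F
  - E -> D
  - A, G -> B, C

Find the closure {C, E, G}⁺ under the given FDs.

Start with {C, E, G}.
C, E -> B applies; add {B} → now {B, C, E, G}.
C -> F applies; add {F} → now {B, C, E, F, G}.
E -> D applies; add {D} → now {B, C, D, E, F, G}.
No further FD applies.

{B, C, D, E, F, G}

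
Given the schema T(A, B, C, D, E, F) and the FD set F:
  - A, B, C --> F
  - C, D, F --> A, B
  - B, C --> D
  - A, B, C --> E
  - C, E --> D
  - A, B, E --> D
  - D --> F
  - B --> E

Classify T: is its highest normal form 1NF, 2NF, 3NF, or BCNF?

Candidate keys: {B, C}, {C, D}, {C, E}. Prime attributes: {B, C, D, E}.
A, B, E --> D: {A, B, E}⁺ = {A, B, D, E, F}, which is not all of the attributes, so the left side is not a superkey — BCNF is violated.
D --> F determines the non-prime attribute {F} from a non-superkey — 3NF is violated.
{D} is a proper subset of the key {C, D}, and {D}⁺ contains the non-prime attribute {F} — a partial dependency, so 2NF is violated.

1NF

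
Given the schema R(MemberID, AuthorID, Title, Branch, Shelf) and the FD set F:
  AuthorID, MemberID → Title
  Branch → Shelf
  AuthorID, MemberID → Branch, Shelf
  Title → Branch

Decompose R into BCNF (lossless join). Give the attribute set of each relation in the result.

Candidate key of the original relation: {AuthorID, MemberID}.
{AuthorID, Branch, MemberID, Shelf, Title}: {Branch} determines {Branch, Shelf} here but is not a superkey — split on Branch → Shelf, giving {Branch, Shelf} and {AuthorID, Branch, MemberID, Title}.
{Branch, Shelf} has no BCNF violation.
{AuthorID, Branch, MemberID, Title}: {Title} determines {Branch, Title} here but is not a superkey — split on Title → Branch, giving {Branch, Title} and {AuthorID, MemberID, Title}.
{Branch, Title} has no BCNF violation.
{AuthorID, MemberID, Title} has no BCNF violation.

{AuthorID, MemberID, Title}; {Branch, Shelf}; {Branch, Title}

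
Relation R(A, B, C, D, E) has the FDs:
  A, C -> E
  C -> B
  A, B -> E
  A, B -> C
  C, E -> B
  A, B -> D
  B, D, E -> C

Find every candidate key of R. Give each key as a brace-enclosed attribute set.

No FD produces {A}, so it must be in every candidate key.
{A, B}⁺ = {A, B, C, D, E}, which is every attribute, so {A, B} is a candidate key.
{A, C}⁺ = {A, B, C, D, E}, which is every attribute, so {A, C} is a candidate key.
No proper subset of any of these is a key, and no other minimal superkey exists.

{A, B}, {A, C}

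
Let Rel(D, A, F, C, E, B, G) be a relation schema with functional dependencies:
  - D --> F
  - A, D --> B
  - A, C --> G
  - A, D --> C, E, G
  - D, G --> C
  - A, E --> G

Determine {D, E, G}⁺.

Start with {D, E, G}.
D --> F applies; add {F} → now {D, E, F, G}.
D, G --> C applies; add {C} → now {C, D, E, F, G}.
No further FD applies.

{C, D, E, F, G}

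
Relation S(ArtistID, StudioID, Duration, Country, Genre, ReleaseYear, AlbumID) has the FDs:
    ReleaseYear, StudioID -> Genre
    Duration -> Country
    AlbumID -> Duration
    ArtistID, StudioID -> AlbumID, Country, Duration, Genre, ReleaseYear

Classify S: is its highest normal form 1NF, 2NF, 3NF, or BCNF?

Candidate key: {ArtistID, StudioID}. Prime attributes: {ArtistID, StudioID}.
ReleaseYear, StudioID -> Genre: {ReleaseYear, StudioID}⁺ = {Genre, ReleaseYear, StudioID}, which is not all of the attributes, so the left side is not a superkey — BCNF is violated.
ReleaseYear, StudioID -> Genre has non-prime {Genre} on the right and a non-superkey on the left, so 3NF fails.
No non-prime attribute depends on a proper subset of any candidate key, so 2NF holds.

2NF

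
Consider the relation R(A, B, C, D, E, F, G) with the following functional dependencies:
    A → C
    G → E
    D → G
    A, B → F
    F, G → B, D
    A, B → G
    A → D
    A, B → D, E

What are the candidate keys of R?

{A, B}, {A, F}

{A} never appears on the right of any FD, so every key must include it.
{A, B}⁺ = {A, B, C, D, E, F, G}, which is every attribute, so {A, B} is a candidate key.
{A, F}⁺ = {A, B, C, D, E, F, G}, which is every attribute, so {A, F} is a candidate key.
These are minimal and exhaustive — every other superkey contains one of them.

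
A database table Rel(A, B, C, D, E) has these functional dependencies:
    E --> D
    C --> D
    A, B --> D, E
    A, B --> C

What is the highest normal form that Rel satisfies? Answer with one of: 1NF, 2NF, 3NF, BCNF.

2NF

Candidate key: {A, B}. Prime attributes: {A, B}.
E --> D: {E}⁺ = {D, E}, which is not all of the attributes, so the left side is not a superkey — BCNF is violated.
E --> D determines the non-prime attribute {D} from a non-superkey — 3NF is violated.
No non-prime attribute depends on a proper subset of any candidate key, so 2NF holds.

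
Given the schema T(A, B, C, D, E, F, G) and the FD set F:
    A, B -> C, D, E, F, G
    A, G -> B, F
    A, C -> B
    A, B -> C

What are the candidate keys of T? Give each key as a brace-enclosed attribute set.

{A} never appears on the right of any FD, so every key must include it.
Closure of {A, B} is {A, B, C, D, E, F, G}, the whole schema; {A, B} is a candidate key.
Closure of {A, C} is {A, B, C, D, E, F, G}, the whole schema; {A, C} is a candidate key.
Closure of {A, G} is {A, B, C, D, E, F, G}, the whole schema; {A, G} is a candidate key.
These are minimal and exhaustive — every other superkey contains one of them.

{A, B}, {A, C}, {A, G}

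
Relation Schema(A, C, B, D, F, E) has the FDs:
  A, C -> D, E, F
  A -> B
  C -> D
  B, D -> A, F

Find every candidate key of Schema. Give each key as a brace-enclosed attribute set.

{A, C}, {B, C}

No FD produces {C}, so it must be in every candidate key.
{A, C}⁺ = {A, B, C, D, E, F}, which is every attribute, so {A, C} is a candidate key.
{B, C}⁺ = {A, B, C, D, E, F}, which is every attribute, so {B, C} is a candidate key.
No proper subset of any of these is a key, and no other minimal superkey exists.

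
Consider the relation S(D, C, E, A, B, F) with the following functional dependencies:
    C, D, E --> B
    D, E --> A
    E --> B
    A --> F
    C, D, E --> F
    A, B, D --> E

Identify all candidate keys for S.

{C, D} never appear on the right of any FD, so every key must include all of them.
Closure of {C, D, E} is {A, B, C, D, E, F}, the whole schema; {C, D, E} is a candidate key.
Closure of {A, B, C, D} is {A, B, C, D, E, F}, the whole schema; {A, B, C, D} is a candidate key.
No proper subset of any of these is a key, and no other minimal superkey exists.

{A, B, C, D}, {C, D, E}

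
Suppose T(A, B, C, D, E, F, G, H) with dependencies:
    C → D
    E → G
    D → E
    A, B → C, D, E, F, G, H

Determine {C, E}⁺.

{C, D, E, G}

Start with {C, E}.
C → D applies; add {D} → now {C, D, E}.
E → G applies; add {G} → now {C, D, E, G}.
No further FD applies.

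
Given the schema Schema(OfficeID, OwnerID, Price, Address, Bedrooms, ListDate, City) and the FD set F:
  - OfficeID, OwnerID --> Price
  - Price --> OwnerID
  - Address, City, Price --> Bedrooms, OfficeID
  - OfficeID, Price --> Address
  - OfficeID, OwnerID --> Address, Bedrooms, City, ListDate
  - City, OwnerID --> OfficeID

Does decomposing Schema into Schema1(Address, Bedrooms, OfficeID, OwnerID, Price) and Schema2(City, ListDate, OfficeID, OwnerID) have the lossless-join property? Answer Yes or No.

Schema1 ∩ Schema2 = {OfficeID, OwnerID}; its closure under F is {Address, Bedrooms, City, ListDate, OfficeID, OwnerID, Price}.
Schema1 is contained in that closure, so Schema1 ∩ Schema2 --> Schema1 holds and the join is lossless.

Yes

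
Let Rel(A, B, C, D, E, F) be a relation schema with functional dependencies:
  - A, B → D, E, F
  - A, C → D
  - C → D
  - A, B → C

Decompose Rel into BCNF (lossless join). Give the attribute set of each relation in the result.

Candidate key of the original relation: {A, B}.
Within {A, B, C, D, E, F}: {A, C}⁺ ∩ {A, B, C, D, E, F} = {A, C, D}, not the whole set, so A, C → D violates BCNF; decompose into {A, C, D} and {A, B, C, E, F}.
Within {A, C, D}: {C}⁺ ∩ {A, C, D} = {C, D}, not the whole set, so C → D violates BCNF; decompose into {C, D} and {A, C}.
{C, D}: every determinant is a superkey — BCNF.
{A, C}: every determinant is a superkey — BCNF.
{A, B, C, E, F}: every determinant is a superkey — BCNF.

{A, B, C, E, F}; {C, D}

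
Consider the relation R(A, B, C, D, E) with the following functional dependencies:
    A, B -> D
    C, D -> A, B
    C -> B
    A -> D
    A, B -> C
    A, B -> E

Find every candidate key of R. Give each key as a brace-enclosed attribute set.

{A, B}, {A, C}, {C, D}

Closure of {A, B} is {A, B, C, D, E}, the whole schema; {A, B} is a candidate key.
Closure of {A, C} is {A, B, C, D, E}, the whole schema; {A, C} is a candidate key.
Closure of {C, D} is {A, B, C, D, E}, the whole schema; {C, D} is a candidate key.
Any other superkey properly contains one of these, so there are no further candidate keys.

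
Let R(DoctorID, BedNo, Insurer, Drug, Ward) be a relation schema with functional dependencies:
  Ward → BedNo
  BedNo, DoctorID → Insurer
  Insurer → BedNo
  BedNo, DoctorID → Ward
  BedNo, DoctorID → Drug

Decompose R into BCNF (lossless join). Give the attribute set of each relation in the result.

Candidate keys of the original relation: {BedNo, DoctorID}, {DoctorID, Insurer}, {DoctorID, Ward}.
In {BedNo, DoctorID, Drug, Insurer, Ward}, {Ward} is not a superkey ({Ward}⁺ restricted to this set is {BedNo, Ward}), so split on Ward → BedNo into {BedNo, Ward} and {DoctorID, Drug, Insurer, Ward}.
{BedNo, Ward}: every determinant is a superkey — BCNF.
{DoctorID, Drug, Insurer, Ward}: every determinant is a superkey — BCNF.

{BedNo, Ward}; {DoctorID, Drug, Insurer, Ward}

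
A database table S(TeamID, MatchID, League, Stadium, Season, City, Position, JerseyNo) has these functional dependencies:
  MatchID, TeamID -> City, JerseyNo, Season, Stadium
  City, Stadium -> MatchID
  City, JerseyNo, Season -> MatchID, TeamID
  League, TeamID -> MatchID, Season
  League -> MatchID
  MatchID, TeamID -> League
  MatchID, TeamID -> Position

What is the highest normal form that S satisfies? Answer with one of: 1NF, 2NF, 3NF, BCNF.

Candidate keys: {City, JerseyNo, Season}, {City, Stadium, TeamID}, {League, TeamID}, {MatchID, TeamID}. Prime attributes: {City, JerseyNo, League, MatchID, Season, Stadium, TeamID}.
City, Stadium -> MatchID breaks BCNF: {City, Stadium}⁺ = {City, MatchID, Stadium}, so {City, Stadium} is not a superkey.
But every attribute on its right side ({MatchID}) is prime, and the same holds for every other non-superkey FD, so 3NF still holds.

3NF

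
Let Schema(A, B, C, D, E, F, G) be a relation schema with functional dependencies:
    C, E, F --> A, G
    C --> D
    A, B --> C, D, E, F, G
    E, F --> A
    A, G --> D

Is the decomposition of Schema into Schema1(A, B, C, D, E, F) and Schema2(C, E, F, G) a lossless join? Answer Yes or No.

Yes

Schema1 ∩ Schema2 = {C, E, F}; its closure under F is {A, C, D, E, F, G}.
This includes all of Schema2, so the common attributes are a superkey of Schema2 — the join is lossless.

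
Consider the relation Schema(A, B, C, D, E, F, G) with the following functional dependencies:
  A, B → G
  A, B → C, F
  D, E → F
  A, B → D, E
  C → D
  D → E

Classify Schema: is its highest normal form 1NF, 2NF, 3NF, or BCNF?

Candidate key: {A, B}. Prime attributes: {A, B}.
D, E → F breaks BCNF: {D, E}⁺ = {D, E, F}, so {D, E} is not a superkey.
D, E → F determines the non-prime attribute {F} from a non-superkey — 3NF is violated.
No non-prime attribute depends on a proper subset of any candidate key, so 2NF holds.

2NF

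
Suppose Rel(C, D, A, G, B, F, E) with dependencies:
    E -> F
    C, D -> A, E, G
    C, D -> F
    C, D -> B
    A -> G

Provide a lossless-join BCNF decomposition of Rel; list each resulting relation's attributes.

{A, B, C, D, E}; {A, G}; {E, F}

Candidate key of the original relation: {C, D}.
{A, B, C, D, E, F, G}: {E} determines {E, F} here but is not a superkey — split on E -> F, giving {E, F} and {A, B, C, D, E, G}.
{E, F} has no BCNF violation.
{A, B, C, D, E, G}: {A} determines {A, G} here but is not a superkey — split on A -> G, giving {A, G} and {A, B, C, D, E}.
{A, G} has no BCNF violation.
{A, B, C, D, E} has no BCNF violation.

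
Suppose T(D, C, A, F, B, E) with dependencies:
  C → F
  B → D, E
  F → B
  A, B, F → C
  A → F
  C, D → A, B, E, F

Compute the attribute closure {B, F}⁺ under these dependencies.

{B, D, E, F}

Start with {B, F}.
B → D, E applies; add {D, E} → now {B, D, E, F}.
No further FD applies.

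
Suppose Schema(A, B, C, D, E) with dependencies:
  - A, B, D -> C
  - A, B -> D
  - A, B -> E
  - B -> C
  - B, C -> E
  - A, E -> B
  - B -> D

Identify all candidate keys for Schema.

{A} never appears on the right of any FD, so every key must include it.
{A, B} is a candidate key since {A, B}⁺ = {A, B, C, D, E} covers every attribute.
{A, E} is a candidate key since {A, E}⁺ = {A, B, C, D, E} covers every attribute.
These are minimal and exhaustive — every other superkey contains one of them.

{A, B}, {A, E}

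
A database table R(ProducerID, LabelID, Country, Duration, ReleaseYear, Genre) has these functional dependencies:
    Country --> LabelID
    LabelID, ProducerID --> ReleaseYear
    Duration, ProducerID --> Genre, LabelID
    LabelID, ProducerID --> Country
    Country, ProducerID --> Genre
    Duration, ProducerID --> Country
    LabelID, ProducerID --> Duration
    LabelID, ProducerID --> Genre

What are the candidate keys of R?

{Country, ProducerID}, {Duration, ProducerID}, {LabelID, ProducerID}

{ProducerID} never appears on the right of any FD, so every key must include it.
{Country, ProducerID} is a candidate key since {Country, ProducerID}⁺ = {Country, Duration, Genre, LabelID, ProducerID, ReleaseYear} covers every attribute.
{Duration, ProducerID} is a candidate key since {Duration, ProducerID}⁺ = {Country, Duration, Genre, LabelID, ProducerID, ReleaseYear} covers every attribute.
{LabelID, ProducerID} is a candidate key since {LabelID, ProducerID}⁺ = {Country, Duration, Genre, LabelID, ProducerID, ReleaseYear} covers every attribute.
No proper subset of any of these is a key, and no other minimal superkey exists.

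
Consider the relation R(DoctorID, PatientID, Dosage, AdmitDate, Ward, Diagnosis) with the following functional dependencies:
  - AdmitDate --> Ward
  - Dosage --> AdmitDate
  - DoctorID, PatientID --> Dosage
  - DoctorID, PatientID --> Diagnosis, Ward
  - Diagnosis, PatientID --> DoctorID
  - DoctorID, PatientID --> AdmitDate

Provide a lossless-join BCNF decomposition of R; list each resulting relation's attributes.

{AdmitDate, Dosage}; {AdmitDate, Ward}; {Diagnosis, DoctorID, Dosage, PatientID}

Candidate keys of the original relation: {Diagnosis, PatientID}, {DoctorID, PatientID}.
Within {AdmitDate, Diagnosis, DoctorID, Dosage, PatientID, Ward}: {AdmitDate}⁺ ∩ {AdmitDate, Diagnosis, DoctorID, Dosage, PatientID, Ward} = {AdmitDate, Ward}, not the whole set, so AdmitDate --> Ward violates BCNF; decompose into {AdmitDate, Ward} and {AdmitDate, Diagnosis, DoctorID, Dosage, PatientID}.
{AdmitDate, Ward} has no BCNF violation.
Within {AdmitDate, Diagnosis, DoctorID, Dosage, PatientID}: {Dosage}⁺ ∩ {AdmitDate, Diagnosis, DoctorID, Dosage, PatientID} = {AdmitDate, Dosage}, not the whole set, so Dosage --> AdmitDate violates BCNF; decompose into {AdmitDate, Dosage} and {Diagnosis, DoctorID, Dosage, PatientID}.
{AdmitDate, Dosage} has no BCNF violation.
{Diagnosis, DoctorID, Dosage, PatientID} has no BCNF violation.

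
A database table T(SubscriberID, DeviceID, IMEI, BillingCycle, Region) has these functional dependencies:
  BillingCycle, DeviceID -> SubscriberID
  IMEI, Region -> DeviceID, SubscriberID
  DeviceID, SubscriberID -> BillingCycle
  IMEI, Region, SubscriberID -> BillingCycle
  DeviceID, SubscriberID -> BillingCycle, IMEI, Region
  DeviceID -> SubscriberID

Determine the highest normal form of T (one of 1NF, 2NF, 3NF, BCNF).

Candidate keys: {DeviceID}, {IMEI, Region}. Prime attributes: {DeviceID, IMEI, Region}.
Every FD has a superkey on the left, so the relation is in BCNF.

BCNF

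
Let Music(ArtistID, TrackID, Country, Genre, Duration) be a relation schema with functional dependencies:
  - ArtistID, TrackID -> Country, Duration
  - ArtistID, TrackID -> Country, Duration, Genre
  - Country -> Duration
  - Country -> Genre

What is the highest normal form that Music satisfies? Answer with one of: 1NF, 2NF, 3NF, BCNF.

2NF

Candidate key: {ArtistID, TrackID}. Prime attributes: {ArtistID, TrackID}.
Country -> Duration breaks BCNF: {Country}⁺ = {Country, Duration, Genre}, so {Country} is not a superkey.
Country -> Duration determines the non-prime attribute {Duration} from a non-superkey — 3NF is violated.
No proper subset of a key has a non-prime attribute in its closure, so there is no partial dependency; 2NF holds.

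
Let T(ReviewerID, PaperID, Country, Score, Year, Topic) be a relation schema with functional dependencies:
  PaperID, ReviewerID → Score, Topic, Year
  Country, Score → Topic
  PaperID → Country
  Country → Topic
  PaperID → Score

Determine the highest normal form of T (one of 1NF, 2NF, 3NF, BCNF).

Candidate key: {PaperID, ReviewerID}. Prime attributes: {PaperID, ReviewerID}.
Country, Score → Topic: {Country, Score}⁺ = {Country, Score, Topic}, which is not all of the attributes, so the left side is not a superkey — BCNF is violated.
Country, Score → Topic has non-prime {Topic} on the right and a non-superkey on the left, so 3NF fails.
The proper key subset {PaperID} of {PaperID, ReviewerID} determines non-prime {Country, Score, Topic}, so the relation is not even in 2NF.

1NF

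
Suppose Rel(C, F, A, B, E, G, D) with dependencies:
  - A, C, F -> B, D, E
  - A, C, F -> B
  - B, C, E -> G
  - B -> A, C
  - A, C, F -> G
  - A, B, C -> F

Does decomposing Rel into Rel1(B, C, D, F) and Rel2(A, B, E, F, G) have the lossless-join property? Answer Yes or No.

The shared attributes are {B, F} and {B, F}⁺ = {A, B, C, D, E, F, G}.
Since Rel1 ⊆ {A, B, C, D, E, F, G}, the intersection is a superkey of Rel1; the decomposition is lossless.

Yes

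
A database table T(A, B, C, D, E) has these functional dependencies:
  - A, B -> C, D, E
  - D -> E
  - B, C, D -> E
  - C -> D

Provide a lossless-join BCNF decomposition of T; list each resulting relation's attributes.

Candidate key of the original relation: {A, B}.
Within {A, B, C, D, E}: {D}⁺ ∩ {A, B, C, D, E} = {D, E}, not the whole set, so D -> E violates BCNF; decompose into {D, E} and {A, B, C, D}.
{D, E} is in BCNF.
Within {A, B, C, D}: {C}⁺ ∩ {A, B, C, D} = {C, D}, not the whole set, so C -> D violates BCNF; decompose into {C, D} and {A, B, C}.
{C, D} is in BCNF.
{A, B, C} is in BCNF.

{A, B, C}; {C, D}; {D, E}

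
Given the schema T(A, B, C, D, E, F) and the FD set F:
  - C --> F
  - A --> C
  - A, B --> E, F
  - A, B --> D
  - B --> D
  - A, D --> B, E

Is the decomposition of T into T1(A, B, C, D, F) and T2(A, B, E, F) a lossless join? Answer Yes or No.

The shared attributes are {A, B, F} and {A, B, F}⁺ = {A, B, C, D, E, F}.
This includes all of T1, so the common attributes are a superkey of T1 — the join is lossless.

Yes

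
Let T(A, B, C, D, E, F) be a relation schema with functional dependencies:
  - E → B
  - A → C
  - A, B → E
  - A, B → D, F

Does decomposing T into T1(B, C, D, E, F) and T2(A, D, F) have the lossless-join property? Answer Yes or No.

No

Common attributes: {D, F}; their closure is {D, F}.
Neither T1 nor T2 is contained in that closure, so the decomposition is lossy.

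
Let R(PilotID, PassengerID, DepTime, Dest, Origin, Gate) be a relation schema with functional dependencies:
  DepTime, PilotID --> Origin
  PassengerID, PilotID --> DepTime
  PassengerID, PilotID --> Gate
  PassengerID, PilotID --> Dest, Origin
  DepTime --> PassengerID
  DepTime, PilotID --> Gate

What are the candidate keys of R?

Attributes never on any right-hand side: {PilotID} — every candidate key must contain it.
{DepTime, PilotID}⁺ = {DepTime, Dest, Gate, Origin, PassengerID, PilotID} — all of the relation — so {DepTime, PilotID} is a candidate key.
{PassengerID, PilotID}⁺ = {DepTime, Dest, Gate, Origin, PassengerID, PilotID} — all of the relation — so {PassengerID, PilotID} is a candidate key.
These are minimal and exhaustive — every other superkey contains one of them.

{DepTime, PilotID}, {PassengerID, PilotID}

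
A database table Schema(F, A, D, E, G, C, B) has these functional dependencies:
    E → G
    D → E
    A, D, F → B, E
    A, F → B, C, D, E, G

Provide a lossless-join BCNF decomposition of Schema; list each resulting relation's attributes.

{A, B, C, D, F}; {D, E}; {E, G}

Candidate key of the original relation: {A, F}.
In {A, B, C, D, E, F, G}, {E} is not a superkey ({E}⁺ restricted to this set is {E, G}), so split on E → G into {E, G} and {A, B, C, D, E, F}.
{E, G} is in BCNF.
In {A, B, C, D, E, F}, {D} is not a superkey ({D}⁺ restricted to this set is {D, E}), so split on D → E into {D, E} and {A, B, C, D, F}.
{D, E} is in BCNF.
{A, B, C, D, F} is in BCNF.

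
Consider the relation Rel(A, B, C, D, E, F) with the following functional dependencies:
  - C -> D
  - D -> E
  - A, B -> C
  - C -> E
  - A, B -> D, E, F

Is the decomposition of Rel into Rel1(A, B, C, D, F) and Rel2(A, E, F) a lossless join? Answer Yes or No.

No

The shared attributes are {A, F} and {A, F}⁺ = {A, F}.
Neither Rel1 nor Rel2 is contained in that closure, so the decomposition is lossy.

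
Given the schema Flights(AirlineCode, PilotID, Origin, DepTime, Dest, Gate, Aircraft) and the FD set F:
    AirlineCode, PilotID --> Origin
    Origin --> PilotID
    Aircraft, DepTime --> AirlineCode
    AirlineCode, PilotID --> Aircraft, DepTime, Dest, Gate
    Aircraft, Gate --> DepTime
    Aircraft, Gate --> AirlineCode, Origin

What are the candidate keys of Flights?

{Aircraft, DepTime, Origin}, {Aircraft, DepTime, PilotID}, {Aircraft, Gate}, {AirlineCode, Origin}, {AirlineCode, PilotID}

{Aircraft, Gate}⁺ = {Aircraft, AirlineCode, DepTime, Dest, Gate, Origin, PilotID}, which is every attribute, so {Aircraft, Gate} is a candidate key.
{AirlineCode, Origin}⁺ = {Aircraft, AirlineCode, DepTime, Dest, Gate, Origin, PilotID}, which is every attribute, so {AirlineCode, Origin} is a candidate key.
{AirlineCode, PilotID}⁺ = {Aircraft, AirlineCode, DepTime, Dest, Gate, Origin, PilotID}, which is every attribute, so {AirlineCode, PilotID} is a candidate key.
{Aircraft, DepTime, Origin}⁺ = {Aircraft, AirlineCode, DepTime, Dest, Gate, Origin, PilotID}, which is every attribute, so {Aircraft, DepTime, Origin} is a candidate key.
{Aircraft, DepTime, PilotID}⁺ = {Aircraft, AirlineCode, DepTime, Dest, Gate, Origin, PilotID}, which is every attribute, so {Aircraft, DepTime, PilotID} is a candidate key.
These are minimal and exhaustive — every other superkey contains one of them.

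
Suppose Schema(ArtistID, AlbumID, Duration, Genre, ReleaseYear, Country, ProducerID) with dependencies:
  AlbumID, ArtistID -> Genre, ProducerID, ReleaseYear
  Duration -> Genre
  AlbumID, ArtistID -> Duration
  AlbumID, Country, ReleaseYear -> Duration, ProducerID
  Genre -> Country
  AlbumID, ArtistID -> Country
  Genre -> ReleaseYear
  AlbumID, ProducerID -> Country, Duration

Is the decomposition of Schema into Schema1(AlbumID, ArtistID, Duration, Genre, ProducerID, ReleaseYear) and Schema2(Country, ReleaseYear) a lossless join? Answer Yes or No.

No

Schema1 ∩ Schema2 = {ReleaseYear}; its closure under F is {ReleaseYear}.
Neither Schema1 nor Schema2 is contained in that closure, so the decomposition is lossy.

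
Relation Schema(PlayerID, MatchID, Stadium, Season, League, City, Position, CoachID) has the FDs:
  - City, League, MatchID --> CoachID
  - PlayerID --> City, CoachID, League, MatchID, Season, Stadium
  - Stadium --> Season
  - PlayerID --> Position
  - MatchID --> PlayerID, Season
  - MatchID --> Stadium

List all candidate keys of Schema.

Closure of {MatchID} is {City, CoachID, League, MatchID, PlayerID, Position, Season, Stadium}, the whole schema; {MatchID} is a candidate key.
Closure of {PlayerID} is {City, CoachID, League, MatchID, PlayerID, Position, Season, Stadium}, the whole schema; {PlayerID} is a candidate key.
These are minimal and exhaustive — every other superkey contains one of them.

{MatchID}, {PlayerID}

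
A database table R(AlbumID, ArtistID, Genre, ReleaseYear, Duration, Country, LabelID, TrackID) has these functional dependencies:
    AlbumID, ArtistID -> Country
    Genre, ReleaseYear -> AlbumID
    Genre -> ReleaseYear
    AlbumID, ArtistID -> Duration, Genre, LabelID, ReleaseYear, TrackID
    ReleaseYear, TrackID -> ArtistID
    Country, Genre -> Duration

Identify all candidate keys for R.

{AlbumID, ArtistID}, {AlbumID, ReleaseYear, TrackID}, {ArtistID, Genre}, {Genre, TrackID}

{AlbumID, ArtistID} is a candidate key since {AlbumID, ArtistID}⁺ = {AlbumID, ArtistID, Country, Duration, Genre, LabelID, ReleaseYear, TrackID} covers every attribute.
{ArtistID, Genre} is a candidate key since {ArtistID, Genre}⁺ = {AlbumID, ArtistID, Country, Duration, Genre, LabelID, ReleaseYear, TrackID} covers every attribute.
{Genre, TrackID} is a candidate key since {Genre, TrackID}⁺ = {AlbumID, ArtistID, Country, Duration, Genre, LabelID, ReleaseYear, TrackID} covers every attribute.
{AlbumID, ReleaseYear, TrackID} is a candidate key since {AlbumID, ReleaseYear, TrackID}⁺ = {AlbumID, ArtistID, Country, Duration, Genre, LabelID, ReleaseYear, TrackID} covers every attribute.
No proper subset of any of these is a key, and no other minimal superkey exists.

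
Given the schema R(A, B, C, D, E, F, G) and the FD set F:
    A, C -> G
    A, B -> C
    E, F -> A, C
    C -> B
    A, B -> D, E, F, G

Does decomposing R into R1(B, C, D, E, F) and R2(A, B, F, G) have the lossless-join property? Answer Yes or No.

No

The shared attributes are {B, F} and {B, F}⁺ = {B, F}.
Neither R1 nor R2 is contained in that closure, so the decomposition is lossy.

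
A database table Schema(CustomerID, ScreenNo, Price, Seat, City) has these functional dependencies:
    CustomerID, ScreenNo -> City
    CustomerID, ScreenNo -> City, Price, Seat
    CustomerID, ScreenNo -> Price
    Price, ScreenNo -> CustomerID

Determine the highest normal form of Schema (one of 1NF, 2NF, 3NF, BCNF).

Candidate keys: {CustomerID, ScreenNo}, {Price, ScreenNo}. Prime attributes: {CustomerID, Price, ScreenNo}.
The left-hand side of every FD is a superkey, so BCNF is satisfied.

BCNF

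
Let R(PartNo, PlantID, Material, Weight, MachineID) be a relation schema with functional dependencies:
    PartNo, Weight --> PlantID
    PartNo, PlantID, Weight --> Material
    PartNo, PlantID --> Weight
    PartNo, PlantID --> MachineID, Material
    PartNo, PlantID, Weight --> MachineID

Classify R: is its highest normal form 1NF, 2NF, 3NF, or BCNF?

BCNF

Candidate keys: {PartNo, PlantID}, {PartNo, Weight}. Prime attributes: {PartNo, PlantID, Weight}.
The left-hand side of every FD is a superkey, so BCNF is satisfied.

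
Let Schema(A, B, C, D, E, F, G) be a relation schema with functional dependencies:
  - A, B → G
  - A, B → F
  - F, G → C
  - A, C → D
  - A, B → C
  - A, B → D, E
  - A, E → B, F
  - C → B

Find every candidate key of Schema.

{A, B}, {A, C}, {A, E}, {A, F, G}

No FD produces {A}, so it must be in every candidate key.
{A, B}⁺ = {A, B, C, D, E, F, G}, which is every attribute, so {A, B} is a candidate key.
{A, C}⁺ = {A, B, C, D, E, F, G}, which is every attribute, so {A, C} is a candidate key.
{A, E}⁺ = {A, B, C, D, E, F, G}, which is every attribute, so {A, E} is a candidate key.
{A, F, G}⁺ = {A, B, C, D, E, F, G}, which is every attribute, so {A, F, G} is a candidate key.
Any other superkey properly contains one of these, so there are no further candidate keys.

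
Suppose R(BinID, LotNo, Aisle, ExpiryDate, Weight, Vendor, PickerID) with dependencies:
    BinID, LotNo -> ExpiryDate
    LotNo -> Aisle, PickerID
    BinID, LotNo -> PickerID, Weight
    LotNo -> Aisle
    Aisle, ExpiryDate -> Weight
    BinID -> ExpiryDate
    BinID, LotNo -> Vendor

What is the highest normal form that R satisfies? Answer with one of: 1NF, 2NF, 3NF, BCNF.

Candidate key: {BinID, LotNo}. Prime attributes: {BinID, LotNo}.
For LotNo -> Aisle, PickerID we have {LotNo}⁺ = {Aisle, LotNo, PickerID}; {LotNo} is not a superkey, so BCNF fails.
Because {Aisle, PickerID} are non-prime and the left side of LotNo -> Aisle, PickerID is not a superkey, the relation is not in 3NF.
{BinID} is a proper subset of the key {BinID, LotNo}, and {BinID}⁺ contains the non-prime attribute {ExpiryDate} — a partial dependency, so 2NF is violated.

1NF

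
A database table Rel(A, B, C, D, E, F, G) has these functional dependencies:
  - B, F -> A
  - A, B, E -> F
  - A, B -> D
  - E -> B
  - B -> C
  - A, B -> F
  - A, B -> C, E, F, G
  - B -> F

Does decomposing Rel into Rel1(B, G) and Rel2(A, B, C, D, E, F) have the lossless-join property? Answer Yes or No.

Common attributes: {B}; their closure is {A, B, C, D, E, F, G}.
Since Rel1 ⊆ {A, B, C, D, E, F, G}, the intersection is a superkey of Rel1; the decomposition is lossless.

Yes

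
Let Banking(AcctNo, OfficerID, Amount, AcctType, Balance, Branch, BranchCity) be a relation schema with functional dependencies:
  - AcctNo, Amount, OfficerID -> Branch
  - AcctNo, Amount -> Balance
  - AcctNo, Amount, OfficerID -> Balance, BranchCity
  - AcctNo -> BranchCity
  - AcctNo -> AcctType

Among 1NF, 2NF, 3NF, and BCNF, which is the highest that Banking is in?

1NF

Candidate key: {AcctNo, Amount, OfficerID}. Prime attributes: {AcctNo, Amount, OfficerID}.
AcctNo, Amount -> Balance breaks BCNF: {AcctNo, Amount}⁺ = {AcctNo, AcctType, Amount, Balance, BranchCity}, so {AcctNo, Amount} is not a superkey.
AcctNo, Amount -> Balance has non-prime {Balance} on the right and a non-superkey on the left, so 3NF fails.
{AcctNo} is a proper subset of the key {AcctNo, Amount, OfficerID}, and {AcctNo}⁺ contains the non-prime attributes {AcctType, BranchCity} — a partial dependency, so 2NF is violated.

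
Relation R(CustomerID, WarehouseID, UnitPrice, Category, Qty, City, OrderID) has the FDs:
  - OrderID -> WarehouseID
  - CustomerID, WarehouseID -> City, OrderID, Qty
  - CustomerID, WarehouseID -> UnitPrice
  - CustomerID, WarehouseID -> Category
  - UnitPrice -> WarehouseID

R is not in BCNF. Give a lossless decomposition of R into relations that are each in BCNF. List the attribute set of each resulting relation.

Candidate keys of the original relation: {CustomerID, OrderID}, {CustomerID, UnitPrice}, {CustomerID, WarehouseID}.
Within {Category, City, CustomerID, OrderID, Qty, UnitPrice, WarehouseID}: {OrderID}⁺ ∩ {Category, City, CustomerID, OrderID, Qty, UnitPrice, WarehouseID} = {OrderID, WarehouseID}, not the whole set, so OrderID -> WarehouseID violates BCNF; decompose into {OrderID, WarehouseID} and {Category, City, CustomerID, OrderID, Qty, UnitPrice}.
{OrderID, WarehouseID} is in BCNF.
{Category, City, CustomerID, OrderID, Qty, UnitPrice} is in BCNF.

{Category, City, CustomerID, OrderID, Qty, UnitPrice}; {OrderID, WarehouseID}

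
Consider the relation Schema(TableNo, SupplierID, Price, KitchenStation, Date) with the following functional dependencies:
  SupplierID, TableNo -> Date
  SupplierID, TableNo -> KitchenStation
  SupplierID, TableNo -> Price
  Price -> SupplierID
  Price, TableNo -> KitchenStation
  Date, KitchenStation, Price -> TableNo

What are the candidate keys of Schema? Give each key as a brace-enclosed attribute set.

{Date, KitchenStation, Price}, {Price, TableNo}, {SupplierID, TableNo}

{Price, TableNo}⁺ = {Date, KitchenStation, Price, SupplierID, TableNo}, which is every attribute, so {Price, TableNo} is a candidate key.
{SupplierID, TableNo}⁺ = {Date, KitchenStation, Price, SupplierID, TableNo}, which is every attribute, so {SupplierID, TableNo} is a candidate key.
{Date, KitchenStation, Price}⁺ = {Date, KitchenStation, Price, SupplierID, TableNo}, which is every attribute, so {Date, KitchenStation, Price} is a candidate key.
Any other superkey properly contains one of these, so there are no further candidate keys.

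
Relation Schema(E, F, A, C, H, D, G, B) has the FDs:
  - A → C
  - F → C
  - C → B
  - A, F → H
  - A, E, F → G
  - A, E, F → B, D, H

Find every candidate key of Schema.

{A, E, F}

{A, E, F} never appear on the right of any FD, so every key must include all of them.
{A, E, F} is a candidate key since {A, E, F}⁺ = {A, B, C, D, E, F, G, H} covers every attribute.
Every other attribute set either contains this one or has a smaller closure.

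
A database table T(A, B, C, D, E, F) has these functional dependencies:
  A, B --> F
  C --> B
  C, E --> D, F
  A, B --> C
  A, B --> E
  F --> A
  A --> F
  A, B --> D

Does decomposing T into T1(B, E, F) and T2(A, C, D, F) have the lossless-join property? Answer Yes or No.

No

T1 ∩ T2 = {F}; its closure under F is {A, F}.
The closure covers neither T1 nor T2 entirely; the join is not lossless.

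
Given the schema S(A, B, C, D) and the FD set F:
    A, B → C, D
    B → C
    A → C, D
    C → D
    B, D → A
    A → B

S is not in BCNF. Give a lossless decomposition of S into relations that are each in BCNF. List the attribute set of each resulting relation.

Candidate keys of the original relation: {A}, {B}.
Within {A, B, C, D}: {C}⁺ ∩ {A, B, C, D} = {C, D}, not the whole set, so C → D violates BCNF; decompose into {C, D} and {A, B, C}.
{C, D} has no BCNF violation.
{A, B, C} has no BCNF violation.

{A, B, C}; {C, D}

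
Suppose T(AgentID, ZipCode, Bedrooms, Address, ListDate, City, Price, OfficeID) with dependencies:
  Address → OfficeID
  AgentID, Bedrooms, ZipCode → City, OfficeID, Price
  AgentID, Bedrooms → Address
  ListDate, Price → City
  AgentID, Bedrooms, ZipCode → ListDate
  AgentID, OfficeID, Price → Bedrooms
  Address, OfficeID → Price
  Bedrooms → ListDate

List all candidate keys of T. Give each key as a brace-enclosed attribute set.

{Address, AgentID, ZipCode}, {AgentID, Bedrooms, ZipCode}, {AgentID, OfficeID, Price, ZipCode}

{AgentID, ZipCode} never appear on the right of any FD, so every key must include all of them.
{Address, AgentID, ZipCode}⁺ = {Address, AgentID, Bedrooms, City, ListDate, OfficeID, Price, ZipCode}, which is every attribute, so {Address, AgentID, ZipCode} is a candidate key.
{AgentID, Bedrooms, ZipCode}⁺ = {Address, AgentID, Bedrooms, City, ListDate, OfficeID, Price, ZipCode}, which is every attribute, so {AgentID, Bedrooms, ZipCode} is a candidate key.
{AgentID, OfficeID, Price, ZipCode}⁺ = {Address, AgentID, Bedrooms, City, ListDate, OfficeID, Price, ZipCode}, which is every attribute, so {AgentID, OfficeID, Price, ZipCode} is a candidate key.
Any other superkey properly contains one of these, so there are no further candidate keys.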